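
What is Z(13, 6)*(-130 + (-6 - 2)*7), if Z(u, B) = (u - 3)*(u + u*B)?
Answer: -169260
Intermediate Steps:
Z(u, B) = (-3 + u)*(u + B*u)
Z(13, 6)*(-130 + (-6 - 2)*7) = (13*(-3 + 13 - 3*6 + 6*13))*(-130 + (-6 - 2)*7) = (13*(-3 + 13 - 18 + 78))*(-130 - 8*7) = (13*70)*(-130 - 56) = 910*(-186) = -169260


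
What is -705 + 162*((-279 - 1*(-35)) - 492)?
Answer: -119937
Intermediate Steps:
-705 + 162*((-279 - 1*(-35)) - 492) = -705 + 162*((-279 + 35) - 492) = -705 + 162*(-244 - 492) = -705 + 162*(-736) = -705 - 119232 = -119937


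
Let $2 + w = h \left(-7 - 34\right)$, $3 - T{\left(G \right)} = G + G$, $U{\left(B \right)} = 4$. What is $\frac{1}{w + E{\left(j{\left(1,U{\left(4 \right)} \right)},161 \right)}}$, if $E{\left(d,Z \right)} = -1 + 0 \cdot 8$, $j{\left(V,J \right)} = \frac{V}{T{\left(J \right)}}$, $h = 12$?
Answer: $- \frac{1}{495} \approx -0.0020202$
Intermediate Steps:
$T{\left(G \right)} = 3 - 2 G$ ($T{\left(G \right)} = 3 - \left(G + G\right) = 3 - 2 G$)
$j{\left(V,J \right)} = \frac{V}{3 - 2 J}$
$E{\left(d,Z \right)} = -1$ ($E{\left(d,Z \right)} = -1 + 0 = -1$)
$w = -494$ ($w = -2 + 12 \left(-7 - 34\right) = -2 + 12 \left(-41\right) = -2 - 492 = -494$)
$\frac{1}{w + E{\left(j{\left(1,U{\left(4 \right)} \right)},161 \right)}} = \frac{1}{-494 - 1} = \frac{1}{-495} = - \frac{1}{495}$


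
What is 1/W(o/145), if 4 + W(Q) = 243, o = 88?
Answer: 1/239 ≈ 0.0041841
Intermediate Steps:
W(Q) = 239 (W(Q) = -4 + 243 = 239)
1/W(o/145) = 1/239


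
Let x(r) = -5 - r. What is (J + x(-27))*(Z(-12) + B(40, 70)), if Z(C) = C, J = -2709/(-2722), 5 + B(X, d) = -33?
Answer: -1564825/1361 ≈ -1149.8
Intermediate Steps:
B(X, d) = -38 (B(X, d) = -5 - 33 = -38)
J = 2709/2722 (J = -2709*(-1/2722) = 2709/2722 ≈ 0.99522)
(J + x(-27))*(Z(-12) + B(40, 70)) = (2709/2722 + (-5 - 1*(-27)))*(-12 - 38) = (2709/2722 + (-5 + 27))*(-50) = (2709/2722 + 22)*(-50) = (62593/2722)*(-50) = -1564825/1361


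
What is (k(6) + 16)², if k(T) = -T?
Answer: 100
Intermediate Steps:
(k(6) + 16)² = (-1*6 + 16)² = (-6 + 16)² = 10² = 100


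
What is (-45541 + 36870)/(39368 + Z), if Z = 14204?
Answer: -8671/53572 ≈ -0.16186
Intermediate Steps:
(-45541 + 36870)/(39368 + Z) = (-45541 + 36870)/(39368 + 14204) = -8671/53572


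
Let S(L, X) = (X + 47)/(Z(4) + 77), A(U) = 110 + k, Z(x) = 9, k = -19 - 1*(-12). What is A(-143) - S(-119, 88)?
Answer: 8723/86 ≈ 101.43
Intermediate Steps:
k = -7 (k = -19 + 12 = -7)
A(U) = 103 (A(U) = 110 - 7 = 103)
S(L, X) = 47/86 + X/86 (S(L, X) = (X + 47)/(9 + 77) = (47 + X)/86 = (47 + X)*(1/86) = 47/86 + X/86)
A(-143) - S(-119, 88) = 103 - (47/86 + (1/86)*88) = 103 - (47/86 + 44/43) = 103 - 1*135/86 = 103 - 135/86 = 8723/86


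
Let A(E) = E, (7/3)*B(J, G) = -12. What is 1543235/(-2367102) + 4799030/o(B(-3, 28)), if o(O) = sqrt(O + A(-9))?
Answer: -1543235/2367102 - 4799030*I*sqrt(77)/33 ≈ -0.65195 - 1.2761e+6*I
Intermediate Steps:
B(J, G) = -36/7 (B(J, G) = (3/7)*(-12) = -36/7)
o(O) = sqrt(-9 + O) (o(O) = sqrt(O - 9) = sqrt(-9 + O))
1543235/(-2367102) + 4799030/o(B(-3, 28)) = 1543235/(-2367102) + 4799030/(sqrt(-9 - 36/7)) = 1543235*(-1/2367102) + 4799030/(sqrt(-99/7)) = -1543235/2367102 + 4799030/((3*I*sqrt(77)/7)) = -1543235/2367102 + 4799030*(-I*sqrt(77)/33) = -1543235/2367102 - 4799030*I*sqrt(77)/33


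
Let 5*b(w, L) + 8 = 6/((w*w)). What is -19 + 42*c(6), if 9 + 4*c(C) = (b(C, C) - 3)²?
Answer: 63283/600 ≈ 105.47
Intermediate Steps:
b(w, L) = -8/5 + 6/(5*w²) (b(w, L) = -8/5 + (6/((w*w)))/5 = -8/5 + (6/(w²))/5 = -8/5 + (6/w²)/5 = -8/5 + 6/(5*w²))
c(C) = -9/4 + (-23/5 + 6/(5*C²))²/4 (c(C) = -9/4 + ((-8/5 + 6/(5*C²)) - 3)²/4 = -9/4 + (-23/5 + 6/(5*C²))²/4)
-19 + 42*c(6) = -19 + 42*((1/25)*(9 - 69*6² + 76*6⁴)/6⁴) = -19 + 42*((1/25)*(1/1296)*(9 - 69*36 + 76*1296)) = -19 + 42*((1/25)*(1/1296)*(9 - 2484 + 98496)) = -19 + 42*((1/25)*(1/1296)*96021) = -19 + 42*(10669/3600) = -19 + 74683/600 = 63283/600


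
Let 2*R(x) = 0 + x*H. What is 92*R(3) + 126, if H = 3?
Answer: 540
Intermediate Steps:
R(x) = 3*x/2 (R(x) = (0 + x*3)/2 = (0 + 3*x)/2 = (3*x)/2 = 3*x/2)
92*R(3) + 126 = 92*((3/2)*3) + 126 = 92*(9/2) + 126 = 414 + 126 = 540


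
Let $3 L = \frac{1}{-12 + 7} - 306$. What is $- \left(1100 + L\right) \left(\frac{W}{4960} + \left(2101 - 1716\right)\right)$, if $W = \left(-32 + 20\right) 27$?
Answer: $- \frac{7144988111}{18600} \approx -3.8414 \cdot 10^{5}$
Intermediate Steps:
$W = -324$ ($W = \left(-12\right) 27 = -324$)
$L = - \frac{1531}{15}$ ($L = \frac{\frac{1}{-12 + 7} - 306}{3} = \frac{\frac{1}{-5} - 306}{3} = \frac{- \frac{1}{5} - 306}{3} = \frac{1}{3} \left(- \frac{1531}{5}\right) = - \frac{1531}{15} \approx -102.07$)
$- \left(1100 + L\right) \left(\frac{W}{4960} + \left(2101 - 1716\right)\right) = - \left(1100 - \frac{1531}{15}\right) \left(- \frac{324}{4960} + \left(2101 - 1716\right)\right) = - \frac{14969 \left(\left(-324\right) \frac{1}{4960} + \left(2101 - 1716\right)\right)}{15} = - \frac{14969 \left(- \frac{81}{1240} + 385\right)}{15} = - \frac{14969 \cdot 477319}{15 \cdot 1240} = \left(-1\right) \frac{7144988111}{18600} = - \frac{7144988111}{18600}$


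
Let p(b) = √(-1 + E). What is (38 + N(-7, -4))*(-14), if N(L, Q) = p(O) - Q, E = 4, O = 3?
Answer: -588 - 14*√3 ≈ -612.25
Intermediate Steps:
p(b) = √3 (p(b) = √(-1 + 4) = √3)
N(L, Q) = √3 - Q
(38 + N(-7, -4))*(-14) = (38 + (√3 - 1*(-4)))*(-14) = (38 + (√3 + 4))*(-14) = (38 + (4 + √3))*(-14) = (42 + √3)*(-14) = -588 - 14*√3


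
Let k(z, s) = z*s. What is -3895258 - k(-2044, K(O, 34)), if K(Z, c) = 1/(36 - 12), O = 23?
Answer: -23371037/6 ≈ -3.8952e+6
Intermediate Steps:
K(Z, c) = 1/24
k(z, s) = s*z
-3895258 - k(-2044, K(O, 34)) = -3895258 - (-2044)/24 = -3895258 - 1*(-511/6) = -3895258 + 511/6 = -23371037/6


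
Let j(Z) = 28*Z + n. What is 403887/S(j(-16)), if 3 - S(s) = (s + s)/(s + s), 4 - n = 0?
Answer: 403887/2 ≈ 2.0194e+5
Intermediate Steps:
n = 4 (n = 4 - 1*0 = 4 + 0 = 4)
j(Z) = 4 + 28*Z (j(Z) = 28*Z + 4 = 4 + 28*Z)
S(s) = 2 (S(s) = 3 - (s + s)/(s + s) = 3 - 2*s/(2*s) = 3 - 2*s*1/(2*s) = 3 - 1*1 = 3 - 1 = 2)
403887/S(j(-16)) = 403887/2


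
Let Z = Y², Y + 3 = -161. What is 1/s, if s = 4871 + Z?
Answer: 1/31767 ≈ 3.1479e-5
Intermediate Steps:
Y = -164 (Y = -3 - 161 = -164)
Z = 26896 (Z = (-164)² = 26896)
s = 31767 (s = 4871 + 26896 = 31767)
1/s = 1/31767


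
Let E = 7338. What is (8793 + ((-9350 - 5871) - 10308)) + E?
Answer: -9398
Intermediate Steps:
(8793 + ((-9350 - 5871) - 10308)) + E = (8793 + ((-9350 - 5871) - 10308)) + 7338 = (8793 + (-15221 - 10308)) + 7338 = (8793 - 25529) + 7338 = -16736 + 7338 = -9398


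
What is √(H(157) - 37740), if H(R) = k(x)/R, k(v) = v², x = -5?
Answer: I*√930249335/157 ≈ 194.27*I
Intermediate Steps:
H(R) = 25/R (H(R) = (-5)²/R = 25/R)
√(H(157) - 37740) = √(25/157 - 37740) = √(-5925155/157) = I*√930249335/157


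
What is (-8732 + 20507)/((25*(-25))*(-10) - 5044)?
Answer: 3925/402 ≈ 9.7637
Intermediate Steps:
(-8732 + 20507)/((25*(-25))*(-10) - 5044) = 11775/(-625*(-10) - 5044) = 11775/(6250 - 5044) = 11775/1206 = 11775*(1/1206) = 3925/402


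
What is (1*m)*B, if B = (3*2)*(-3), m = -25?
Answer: 450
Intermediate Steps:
B = -18 (B = 6*(-3) = -18)
(1*m)*B = (1*(-25))*(-18) = -25*(-18) = 450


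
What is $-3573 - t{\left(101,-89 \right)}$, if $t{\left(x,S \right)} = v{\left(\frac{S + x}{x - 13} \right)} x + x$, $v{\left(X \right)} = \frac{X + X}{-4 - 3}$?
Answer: $- \frac{282595}{77} \approx -3670.1$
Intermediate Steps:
$v{\left(X \right)} = - \frac{2 X}{7}$ ($v{\left(X \right)} = \frac{2 X}{-7} = 2 X \left(- \frac{1}{7}\right) = - \frac{2 X}{7}$)
$t{\left(x,S \right)} = x - \frac{2 x \left(S + x\right)}{7 \left(-13 + x\right)}$ ($t{\left(x,S \right)} = - \frac{2 \frac{S + x}{x - 13}}{7} x + x = - \frac{2 \frac{S + x}{-13 + x}}{7} x + x = - \frac{2 \left(S + x\right)}{7 \left(-13 + x\right)} x + x = - \frac{2 x \left(S + x\right)}{7 \left(-13 + x\right)} + x = x - \frac{2 x \left(S + x\right)}{7 \left(-13 + x\right)}$)
$-3573 - t{\left(101,-89 \right)} = -3573 - \frac{1}{7} \cdot 101 \frac{1}{-13 + 101} \left(-91 - -178 + 5 \cdot 101\right) = -3573 - \frac{1}{7} \cdot 101 \cdot \frac{1}{88} \left(-91 + 178 + 505\right) = -3573 - \frac{1}{7} \cdot 101 \cdot \frac{1}{88} \cdot 592 = -3573 - \frac{7474}{77} = - \frac{282595}{77}$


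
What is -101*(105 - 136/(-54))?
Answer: -293203/27 ≈ -10859.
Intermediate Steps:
-101*(105 - 136/(-54)) = -101*(105 - 136*(-1/54)) = -101*(105 + 68/27) = -101*2903/27 = -293203/27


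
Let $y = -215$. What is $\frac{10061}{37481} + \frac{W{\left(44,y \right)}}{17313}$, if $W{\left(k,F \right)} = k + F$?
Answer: $\frac{55925614}{216302851} \approx 0.25855$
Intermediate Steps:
$W{\left(k,F \right)} = F + k$
$\frac{10061}{37481} + \frac{W{\left(44,y \right)}}{17313} = \frac{10061}{37481} + \frac{-215 + 44}{17313} = 10061 \cdot \frac{1}{37481} - \frac{57}{5771} = \frac{10061}{37481} - \frac{57}{5771} = \frac{55925614}{216302851}$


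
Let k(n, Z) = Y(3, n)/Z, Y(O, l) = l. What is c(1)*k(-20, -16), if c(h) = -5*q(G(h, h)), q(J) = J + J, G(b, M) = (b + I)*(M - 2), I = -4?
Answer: -75/2 ≈ -37.500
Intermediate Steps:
G(b, M) = (-4 + b)*(-2 + M) (G(b, M) = (b - 4)*(M - 2) = (-4 + b)*(-2 + M))
q(J) = 2*J
c(h) = -80 - 10*h**2 + 60*h (c(h) = -10*(8 - 4*h - 2*h + h*h) = -10*(8 - 4*h - 2*h + h**2) = -10*(8 + h**2 - 6*h) = -5*(16 - 12*h + 2*h**2) = -80 - 10*h**2 + 60*h)
k(n, Z) = n/Z
c(1)*k(-20, -16) = (-80 - 10*1**2 + 60*1)*(-20/(-16)) = (-80 - 10*1 + 60)*(-20*(-1/16)) = (-80 - 10 + 60)*(5/4) = -30*5/4 = -75/2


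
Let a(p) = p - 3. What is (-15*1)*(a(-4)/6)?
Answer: 35/2 ≈ 17.500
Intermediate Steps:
a(p) = -3 + p
(-15*1)*(a(-4)/6) = (-15*1)*((-3 - 4)/6) = -(-105)/6 = -15*(-7/6) = 35/2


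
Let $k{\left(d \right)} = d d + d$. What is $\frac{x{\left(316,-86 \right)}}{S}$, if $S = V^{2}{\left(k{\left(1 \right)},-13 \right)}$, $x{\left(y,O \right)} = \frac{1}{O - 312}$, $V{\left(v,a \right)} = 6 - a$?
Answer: $- \frac{1}{143678} \approx -6.96 \cdot 10^{-6}$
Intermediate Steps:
$k{\left(d \right)} = d + d^{2}$ ($k{\left(d \right)} = d^{2} + d = d + d^{2}$)
$x{\left(y,O \right)} = \frac{1}{-312 + O}$
$S = 361$ ($S = \left(6 - -13\right)^{2} = \left(6 + 13\right)^{2} = 19^{2} = 361$)
$\frac{x{\left(316,-86 \right)}}{S} = \frac{1}{\left(-312 - 86\right) 361} = \frac{1}{-398} \cdot \frac{1}{361} = \left(- \frac{1}{398}\right) \frac{1}{361} = - \frac{1}{143678}$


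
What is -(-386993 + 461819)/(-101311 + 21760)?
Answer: 8314/8839 ≈ 0.94060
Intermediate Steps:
-(-386993 + 461819)/(-101311 + 21760) = -74826/(-79551) = -74826*(-1)/79551 = -1*(-8314/8839) = 8314/8839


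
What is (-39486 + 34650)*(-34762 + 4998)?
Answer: 143938704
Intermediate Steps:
(-39486 + 34650)*(-34762 + 4998) = -4836*(-29764) = 143938704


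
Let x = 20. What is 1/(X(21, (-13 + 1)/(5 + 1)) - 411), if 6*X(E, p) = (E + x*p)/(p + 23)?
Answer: -126/51805 ≈ -0.0024322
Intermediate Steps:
X(E, p) = (E + 20*p)/(6*(23 + p)) (X(E, p) = ((E + 20*p)/(p + 23))/6 = ((E + 20*p)/(23 + p))/6 = (E + 20*p)/(6*(23 + p)))
1/(X(21, (-13 + 1)/(5 + 1)) - 411) = 1/((21 + 20*((-13 + 1)/(5 + 1)))/(6*(23 + (-13 + 1)/(5 + 1))) - 411) = 1/((21 + 20*(-12/6))/(6*(23 - 12/6)) - 411) = 1/((21 + 20*(-12*⅙))/(6*(23 - 12*⅙)) - 411) = 1/((21 + 20*(-2))/(6*(23 - 2)) - 411) = 1/((⅙)*(21 - 40)/21 - 411) = 1/((⅙)*(1/21)*(-19) - 411) = 1/(-19/126 - 411) = 1/(-51805/126) = -126/51805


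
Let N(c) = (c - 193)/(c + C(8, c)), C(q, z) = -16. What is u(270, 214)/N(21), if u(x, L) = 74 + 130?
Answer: -255/43 ≈ -5.9302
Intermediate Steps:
u(x, L) = 204
N(c) = (-193 + c)/(-16 + c) (N(c) = (c - 193)/(c - 16) = (-193 + c)/(-16 + c))
u(270, 214)/N(21) = 204/(((-193 + 21)/(-16 + 21))) = 204/((-172/5)) = 204/(((⅕)*(-172))) = 204/(-172/5) = 204*(-5/172) = -255/43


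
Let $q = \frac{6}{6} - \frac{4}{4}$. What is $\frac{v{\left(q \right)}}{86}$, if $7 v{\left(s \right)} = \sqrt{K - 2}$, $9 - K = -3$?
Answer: $\frac{\sqrt{10}}{602} \approx 0.0052529$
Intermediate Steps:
$K = 12$ ($K = 9 - -3 = 9 + 3 = 12$)
$q = 0$ ($q = 6 \cdot \frac{1}{6} - 1 = 1 - 1 = 0$)
$v{\left(s \right)} = \frac{\sqrt{10}}{7}$ ($v{\left(s \right)} = \frac{\sqrt{12 - 2}}{7} = \frac{\sqrt{10}}{7}$)
$\frac{v{\left(q \right)}}{86} = \frac{\frac{1}{7} \sqrt{10}}{86} = \frac{\sqrt{10}}{7} \cdot \frac{1}{86} = \frac{\sqrt{10}}{602}$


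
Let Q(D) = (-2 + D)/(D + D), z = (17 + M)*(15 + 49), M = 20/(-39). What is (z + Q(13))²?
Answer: 6779381569/6084 ≈ 1.1143e+6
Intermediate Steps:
M = -20/39 (M = 20*(-1/39) = -20/39 ≈ -0.51282)
z = 41152/39 (z = (17 - 20/39)*(15 + 49) = (643/39)*64 = 41152/39 ≈ 1055.2)
Q(D) = (-2 + D)/(2*D) (Q(D) = (-2 + D)/((2*D)) = (-2 + D)*(1/(2*D)) = (-2 + D)/(2*D))
(z + Q(13))² = (41152/39 + (½)*(-2 + 13)/13)² = (41152/39 + (½)*(1/13)*11)² = (41152/39 + 11/26)² = (82337/78)² = 6779381569/6084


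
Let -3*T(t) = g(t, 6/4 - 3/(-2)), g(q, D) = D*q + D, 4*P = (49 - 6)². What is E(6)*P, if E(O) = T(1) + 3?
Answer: 1849/4 ≈ 462.25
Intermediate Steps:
P = 1849/4 (P = (49 - 6)²/4 = (¼)*43² = (¼)*1849 = 1849/4 ≈ 462.25)
g(q, D) = D + D*q
T(t) = -1 - t (T(t) = -(6/4 - 3/(-2))*(1 + t)/3 = -(6*(¼) - 3*(-½))*(1 + t)/3 = -(3/2 + 3/2)*(1 + t)/3 = -(1 + t) = -(3 + 3*t)/3 = -1 - t)
E(O) = 1 (E(O) = (-1 - 1*1) + 3 = (-1 - 1) + 3 = -2 + 3 = 1)
E(6)*P = 1*(1849/4) = 1849/4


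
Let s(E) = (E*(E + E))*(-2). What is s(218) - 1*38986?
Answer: -229082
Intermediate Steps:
s(E) = -4*E**2 (s(E) = (E*(2*E))*(-2) = (2*E**2)*(-2) = -4*E**2)
s(218) - 1*38986 = -4*218**2 - 1*38986 = -4*47524 - 38986 = -190096 - 38986 = -229082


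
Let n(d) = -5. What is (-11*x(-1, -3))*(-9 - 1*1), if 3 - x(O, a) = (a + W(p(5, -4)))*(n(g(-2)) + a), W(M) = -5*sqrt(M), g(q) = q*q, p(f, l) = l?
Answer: -2310 - 8800*I ≈ -2310.0 - 8800.0*I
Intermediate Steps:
g(q) = q**2
x(O, a) = 3 - (-5 + a)*(a - 10*I) (x(O, a) = 3 - (a - 10*I)*(-5 + a) = 3 - (-5 + a)*(a - 10*I))
(-11*x(-1, -3))*(-9 - 1*1) = (-11*(3 - 1*(-3)**2 - 50*I - 3*(5 + 10*I)))*(-9 - 1*1) = (-11*(3 - 1*9 - 50*I + (-15 - 30*I)))*(-9 - 1) = -11*(3 - 9 - 50*I + (-15 - 30*I))*(-10) = -11*(-21 - 80*I)*(-10) = (231 + 880*I)*(-10) = -2310 - 8800*I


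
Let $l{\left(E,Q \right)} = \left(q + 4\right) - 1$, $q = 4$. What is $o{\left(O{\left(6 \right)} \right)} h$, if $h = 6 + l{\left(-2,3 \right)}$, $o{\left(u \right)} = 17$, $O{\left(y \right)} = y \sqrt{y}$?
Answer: $221$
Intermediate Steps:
$O{\left(y \right)} = y^{\frac{3}{2}}$
$l{\left(E,Q \right)} = 7$ ($l{\left(E,Q \right)} = \left(4 + 4\right) - 1 = 8 - 1 = 7$)
$h = 13$ ($h = 6 + 7 = 13$)
$o{\left(O{\left(6 \right)} \right)} h = 17 \cdot 13 = 221$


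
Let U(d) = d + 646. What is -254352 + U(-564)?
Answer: -254270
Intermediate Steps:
U(d) = 646 + d
-254352 + U(-564) = -254352 + (646 - 564) = -254352 + 82 = -254270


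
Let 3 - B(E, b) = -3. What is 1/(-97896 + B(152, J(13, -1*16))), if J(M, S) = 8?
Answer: -1/97890 ≈ -1.0216e-5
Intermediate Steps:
B(E, b) = 6 (B(E, b) = 3 - 1*(-3) = 3 + 3 = 6)
1/(-97896 + B(152, J(13, -1*16))) = 1/(-97896 + 6) = 1/(-97890) = -1/97890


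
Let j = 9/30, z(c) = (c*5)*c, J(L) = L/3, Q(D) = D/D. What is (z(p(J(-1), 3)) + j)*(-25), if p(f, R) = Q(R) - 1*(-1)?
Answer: -1015/2 ≈ -507.50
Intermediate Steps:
Q(D) = 1
J(L) = L/3 (J(L) = L*(⅓) = L/3)
p(f, R) = 2 (p(f, R) = 1 - 1*(-1) = 1 + 1 = 2)
z(c) = 5*c² (z(c) = (5*c)*c = 5*c²)
j = 3/10 (j = 9*(1/30) = 3/10 ≈ 0.30000)
(z(p(J(-1), 3)) + j)*(-25) = (5*2² + 3/10)*(-25) = (5*4 + 3/10)*(-25) = (20 + 3/10)*(-25) = (203/10)*(-25) = -1015/2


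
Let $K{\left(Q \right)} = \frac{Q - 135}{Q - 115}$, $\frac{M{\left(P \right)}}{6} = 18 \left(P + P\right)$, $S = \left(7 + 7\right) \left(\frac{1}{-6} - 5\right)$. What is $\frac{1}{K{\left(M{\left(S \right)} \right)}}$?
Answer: $\frac{15739}{15759} \approx 0.99873$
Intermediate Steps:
$S = - \frac{217}{3}$ ($S = 14 \left(- \frac{1}{6} - 5\right) = 14 \left(- \frac{31}{6}\right) = - \frac{217}{3} \approx -72.333$)
$M{\left(P \right)} = 216 P$ ($M{\left(P \right)} = 6 \cdot 18 \left(P + P\right) = 6 \cdot 18 \cdot 2 P = 6 \cdot 36 P = 216 P$)
$K{\left(Q \right)} = \frac{-135 + Q}{-115 + Q}$
$\frac{1}{K{\left(M{\left(S \right)} \right)}} = \frac{1}{\frac{1}{-115 + 216 \left(- \frac{217}{3}\right)} \left(-135 + 216 \left(- \frac{217}{3}\right)\right)} = \frac{1}{\frac{1}{-115 - 15624} \left(-135 - 15624\right)} = \frac{1}{\frac{1}{-15739} \left(-15759\right)} = \frac{1}{\left(- \frac{1}{15739}\right) \left(-15759\right)} = \frac{1}{\frac{15759}{15739}} = \frac{15739}{15759}$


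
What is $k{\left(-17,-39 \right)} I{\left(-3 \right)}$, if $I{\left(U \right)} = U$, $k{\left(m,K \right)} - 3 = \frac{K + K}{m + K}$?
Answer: $- \frac{369}{28} \approx -13.179$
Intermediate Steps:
$k{\left(m,K \right)} = 3 + \frac{2 K}{K + m}$ ($k{\left(m,K \right)} = 3 + \frac{K + K}{m + K} = 3 + \frac{2 K}{K + m}$)
$k{\left(-17,-39 \right)} I{\left(-3 \right)} = \frac{3 \left(-17\right) + 5 \left(-39\right)}{-39 - 17} \left(-3\right) = \frac{-51 - 195}{-56} \left(-3\right) = \left(- \frac{1}{56}\right) \left(-246\right) \left(-3\right) = \frac{123}{28} \left(-3\right) = - \frac{369}{28}$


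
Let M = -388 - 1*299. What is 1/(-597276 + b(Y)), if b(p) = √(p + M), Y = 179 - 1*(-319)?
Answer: -66364/39637624485 - I*√21/118912873455 ≈ -1.6743e-6 - 3.8537e-11*I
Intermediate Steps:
Y = 498 (Y = 179 + 319 = 498)
M = -687 (M = -388 - 299 = -687)
b(p) = √(-687 + p) (b(p) = √(p - 687) = √(-687 + p))
1/(-597276 + b(Y)) = 1/(-597276 + √(-687 + 498)) = 1/(-597276 + √(-189)) = 1/(-597276 + 3*I*√21)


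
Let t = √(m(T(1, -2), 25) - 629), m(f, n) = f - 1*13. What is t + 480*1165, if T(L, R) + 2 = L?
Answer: 559200 + I*√643 ≈ 5.592e+5 + 25.357*I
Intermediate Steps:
T(L, R) = -2 + L
m(f, n) = -13 + f (m(f, n) = f - 13 = -13 + f)
t = I*√643 (t = √((-13 + (-2 + 1)) - 629) = √((-13 - 1) - 629) = √(-14 - 629) = √(-643) = I*√643 ≈ 25.357*I)
t + 480*1165 = I*√643 + 480*1165 = I*√643 + 559200 = 559200 + I*√643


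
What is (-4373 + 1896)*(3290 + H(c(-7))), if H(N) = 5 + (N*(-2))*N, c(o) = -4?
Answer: -8082451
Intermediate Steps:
H(N) = 5 - 2*N² (H(N) = 5 + (-2*N)*N = 5 - 2*N²)
(-4373 + 1896)*(3290 + H(c(-7))) = (-4373 + 1896)*(3290 + (5 - 2*(-4)²)) = -2477*(3290 + (5 - 2*16)) = -2477*(3290 + (5 - 32)) = -2477*(3290 - 27) = -2477*3263 = -8082451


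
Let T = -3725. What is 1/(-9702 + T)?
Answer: -1/13427 ≈ -7.4477e-5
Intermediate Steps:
1/(-9702 + T) = 1/(-9702 - 3725) = 1/(-13427) = -1/13427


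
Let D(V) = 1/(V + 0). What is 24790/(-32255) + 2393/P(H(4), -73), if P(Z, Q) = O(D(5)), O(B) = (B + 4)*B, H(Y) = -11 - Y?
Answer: 385826957/135471 ≈ 2848.0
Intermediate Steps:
D(V) = 1/V
O(B) = B*(4 + B) (O(B) = (4 + B)*B = B*(4 + B))
P(Z, Q) = 21/25 (P(Z, Q) = (4 + 1/5)/5 = (4 + ⅕)/5 = (⅕)*(21/5) = 21/25)
24790/(-32255) + 2393/P(H(4), -73) = 24790/(-32255) + 2393/(21/25) = 24790*(-1/32255) + 2393*(25/21) = -4958/6451 + 59825/21 = 385826957/135471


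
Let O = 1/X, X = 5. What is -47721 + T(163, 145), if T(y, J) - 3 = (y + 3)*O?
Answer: -238424/5 ≈ -47685.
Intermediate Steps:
O = 1/5 ≈ 0.20000
T(y, J) = 18/5 + y/5 (T(y, J) = 3 + (y + 3)*(1/5) = 3 + (3 + y)*(1/5) = 3 + (3/5 + y/5) = 18/5 + y/5)
-47721 + T(163, 145) = -47721 + (18/5 + (1/5)*163) = -47721 + (18/5 + 163/5) = -47721 + 181/5 = -238424/5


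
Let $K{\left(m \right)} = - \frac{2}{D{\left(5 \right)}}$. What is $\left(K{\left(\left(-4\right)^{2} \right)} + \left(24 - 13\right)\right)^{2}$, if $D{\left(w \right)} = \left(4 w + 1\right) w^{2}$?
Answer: $\frac{33327529}{275625} \approx 120.92$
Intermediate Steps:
$D{\left(w \right)} = w^{2} \left(1 + 4 w\right)$ ($D{\left(w \right)} = \left(1 + 4 w\right) w^{2} = w^{2} \left(1 + 4 w\right)$)
$K{\left(m \right)} = - \frac{2}{525}$ ($K{\left(m \right)} = - \frac{2}{5^{2} \left(1 + 4 \cdot 5\right)} = - \frac{2}{25 \left(1 + 20\right)} = - \frac{2}{25 \cdot 21} = - \frac{2}{525}$)
$\left(K{\left(\left(-4\right)^{2} \right)} + \left(24 - 13\right)\right)^{2} = \left(- \frac{2}{525} + \left(24 - 13\right)\right)^{2} = \left(- \frac{2}{525} + 11\right)^{2} = \left(\frac{5773}{525}\right)^{2} = \frac{33327529}{275625}$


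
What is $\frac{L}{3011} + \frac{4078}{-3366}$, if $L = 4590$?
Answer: $\frac{1585541}{5067513} \approx 0.31288$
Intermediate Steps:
$\frac{L}{3011} + \frac{4078}{-3366} = \frac{4590}{3011} + \frac{4078}{-3366} = 4590 \cdot \frac{1}{3011} + 4078 \left(- \frac{1}{3366}\right) = \frac{4590}{3011} - \frac{2039}{1683} = \frac{1585541}{5067513}$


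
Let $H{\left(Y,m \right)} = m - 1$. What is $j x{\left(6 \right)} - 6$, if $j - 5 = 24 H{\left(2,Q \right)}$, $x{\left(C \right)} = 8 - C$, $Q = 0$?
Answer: $-44$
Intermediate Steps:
$H{\left(Y,m \right)} = -1 + m$
$j = -19$ ($j = 5 + 24 \left(-1 + 0\right) = 5 + 24 \left(-1\right) = 5 - 24 = -19$)
$j x{\left(6 \right)} - 6 = - 19 \left(8 - 6\right) - 6 = \left(-19\right) 2 - 6 = -38 - 6 = -44$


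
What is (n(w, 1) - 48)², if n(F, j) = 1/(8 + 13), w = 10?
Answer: 1014049/441 ≈ 2299.4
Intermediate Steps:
n(F, j) = 1/21
(n(w, 1) - 48)² = (1/21 - 48)² = (-1007/21)² = 1014049/441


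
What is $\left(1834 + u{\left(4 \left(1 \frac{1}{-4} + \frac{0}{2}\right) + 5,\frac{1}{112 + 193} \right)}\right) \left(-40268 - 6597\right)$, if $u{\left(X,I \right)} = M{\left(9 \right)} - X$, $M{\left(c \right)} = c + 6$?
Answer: $-86465925$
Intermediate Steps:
$M{\left(c \right)} = 6 + c$
$u{\left(X,I \right)} = 15 - X$ ($u{\left(X,I \right)} = \left(6 + 9\right) - X = 15 - X$)
$\left(1834 + u{\left(4 \left(1 \frac{1}{-4} + \frac{0}{2}\right) + 5,\frac{1}{112 + 193} \right)}\right) \left(-40268 - 6597\right) = \left(1834 + \left(15 - \left(4 \left(1 \frac{1}{-4} + \frac{0}{2}\right) + 5\right)\right)\right) \left(-40268 - 6597\right) = \left(1834 + \left(15 - \left(4 \left(1 \left(- \frac{1}{4}\right) + 0 \cdot \frac{1}{2}\right) + 5\right)\right)\right) \left(-46865\right) = \left(1834 + \left(15 - \left(4 \left(- \frac{1}{4} + 0\right) + 5\right)\right)\right) \left(-46865\right) = \left(1834 + \left(15 - \left(4 \left(- \frac{1}{4}\right) + 5\right)\right)\right) \left(-46865\right) = \left(1834 + \left(15 - \left(-1 + 5\right)\right)\right) \left(-46865\right) = \left(1834 + \left(15 - 4\right)\right) \left(-46865\right) = \left(1834 + 11\right) \left(-46865\right) = 1845 \left(-46865\right) = -86465925$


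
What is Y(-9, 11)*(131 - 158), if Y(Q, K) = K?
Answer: -297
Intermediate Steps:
Y(-9, 11)*(131 - 158) = 11*(131 - 158) = 11*(-27) = -297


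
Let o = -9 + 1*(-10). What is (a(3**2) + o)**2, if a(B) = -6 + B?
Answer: 256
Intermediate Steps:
o = -19 (o = -9 - 10 = -19)
(a(3**2) + o)**2 = ((-6 + 3**2) - 19)**2 = ((-6 + 9) - 19)**2 = (3 - 19)**2 = (-16)**2 = 256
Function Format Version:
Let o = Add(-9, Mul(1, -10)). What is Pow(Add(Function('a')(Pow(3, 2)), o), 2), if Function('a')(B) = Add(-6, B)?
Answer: 256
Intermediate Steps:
o = -19 (o = Add(-9, -10) = -19)
Pow(Add(Function('a')(Pow(3, 2)), o), 2) = Pow(Add(Add(-6, Pow(3, 2)), -19), 2) = Pow(Add(Add(-6, 9), -19), 2) = Pow(Add(3, -19), 2) = Pow(-16, 2) = 256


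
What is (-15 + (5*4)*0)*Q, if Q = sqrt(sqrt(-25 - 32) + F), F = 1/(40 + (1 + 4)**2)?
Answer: -3*sqrt(65 + 4225*I*sqrt(57))/13 ≈ -29.173 - 29.114*I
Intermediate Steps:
F = 1/65 (F = 1/(40 + 5**2) = 1/(40 + 25) = 1/65 ≈ 0.015385)
Q = sqrt(1/65 + I*sqrt(57)) (Q = sqrt(sqrt(-25 - 32) + 1/65) = sqrt(sqrt(-57) + 1/65) = sqrt(I*sqrt(57) + 1/65) = sqrt(1/65 + I*sqrt(57)) ≈ 1.9449 + 1.9409*I)
(-15 + (5*4)*0)*Q = (-15 + (5*4)*0)*(sqrt(65 + 4225*I*sqrt(57))/65) = (-15 + 20*0)*(sqrt(65 + 4225*I*sqrt(57))/65) = (-15 + 0)*(sqrt(65 + 4225*I*sqrt(57))/65) = -3*sqrt(65 + 4225*I*sqrt(57))/13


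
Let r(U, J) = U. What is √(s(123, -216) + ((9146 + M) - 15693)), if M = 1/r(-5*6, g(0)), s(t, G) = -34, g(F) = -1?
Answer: I*√5922930/30 ≈ 81.124*I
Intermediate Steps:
M = -1/30 (M = 1/(-5*6) = 1/(-30) = -1/30 ≈ -0.033333)
√(s(123, -216) + ((9146 + M) - 15693)) = √(-34 + ((9146 - 1/30) - 15693)) = √(-34 + (274379/30 - 15693)) = √(-34 - 196411/30) = √(-197431/30) = I*√5922930/30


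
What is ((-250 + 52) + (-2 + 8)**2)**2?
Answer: 26244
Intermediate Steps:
((-250 + 52) + (-2 + 8)**2)**2 = (-198 + 6**2)**2 = (-198 + 36)**2 = (-162)**2 = 26244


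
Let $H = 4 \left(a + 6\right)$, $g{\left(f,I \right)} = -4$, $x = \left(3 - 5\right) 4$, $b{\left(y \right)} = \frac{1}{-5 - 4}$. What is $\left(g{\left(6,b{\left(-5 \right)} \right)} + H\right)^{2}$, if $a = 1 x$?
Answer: $144$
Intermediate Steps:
$b{\left(y \right)} = - \frac{1}{9}$ ($b{\left(y \right)} = \frac{1}{-9} = - \frac{1}{9}$)
$x = -8$ ($x = \left(-2\right) 4 = -8$)
$a = -8$ ($a = 1 \left(-8\right) = -8$)
$H = -8$ ($H = 4 \left(-8 + 6\right) = 4 \left(-2\right) = -8$)
$\left(g{\left(6,b{\left(-5 \right)} \right)} + H\right)^{2} = \left(-4 - 8\right)^{2} = \left(-12\right)^{2} = 144$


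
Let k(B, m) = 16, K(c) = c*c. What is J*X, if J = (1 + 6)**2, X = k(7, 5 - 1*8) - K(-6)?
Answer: -980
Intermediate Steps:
K(c) = c**2
X = -20 (X = 16 - 1*(-6)**2 = 16 - 1*36 = 16 - 36 = -20)
J = 49 (J = 7**2 = 49)
J*X = 49*(-20) = -980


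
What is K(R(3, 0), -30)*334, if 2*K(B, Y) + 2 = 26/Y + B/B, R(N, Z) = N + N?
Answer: -4676/15 ≈ -311.73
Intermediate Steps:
R(N, Z) = 2*N
K(B, Y) = -1/2 + 13/Y (K(B, Y) = -1 + (26/Y + B/B)/2 = -1 + (26/Y + 1)/2 = -1 + (1 + 26/Y)/2 = -1 + (1/2 + 13/Y) = -1/2 + 13/Y)
K(R(3, 0), -30)*334 = ((1/2)*(26 - 1*(-30))/(-30))*334 = ((1/2)*(-1/30)*(26 + 30))*334 = ((1/2)*(-1/30)*56)*334 = -14/15*334 = -4676/15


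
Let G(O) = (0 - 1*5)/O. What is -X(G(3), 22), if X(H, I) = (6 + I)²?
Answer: -784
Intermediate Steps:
G(O) = -5/O (G(O) = (0 - 5)/O = -5/O)
-X(G(3), 22) = -(6 + 22)² = -1*28² = -1*784 = -784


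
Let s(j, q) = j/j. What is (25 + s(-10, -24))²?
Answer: 676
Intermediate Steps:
s(j, q) = 1
(25 + s(-10, -24))² = (25 + 1)² = 26² = 676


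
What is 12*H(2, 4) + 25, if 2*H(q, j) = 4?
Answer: 49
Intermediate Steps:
H(q, j) = 2 (H(q, j) = (½)*4 = 2)
12*H(2, 4) + 25 = 12*2 + 25 = 24 + 25 = 49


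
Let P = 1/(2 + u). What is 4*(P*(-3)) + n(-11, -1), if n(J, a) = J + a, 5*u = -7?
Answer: -32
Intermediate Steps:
u = -7/5 (u = (1/5)*(-7) = -7/5 ≈ -1.4000)
P = 5/3 (P = 1/(2 - 7/5) = 1/(3/5) = 5/3 ≈ 1.6667)
4*(P*(-3)) + n(-11, -1) = 4*((5/3)*(-3)) + (-11 - 1) = 4*(-5) - 12 = -20 - 12 = -32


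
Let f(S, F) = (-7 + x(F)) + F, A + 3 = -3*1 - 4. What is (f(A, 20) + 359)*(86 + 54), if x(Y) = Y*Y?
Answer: 108080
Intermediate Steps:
x(Y) = Y²
A = -10 (A = -3 + (-3*1 - 4) = -3 + (-3 - 4) = -3 - 7 = -10)
f(S, F) = -7 + F + F² (f(S, F) = (-7 + F²) + F = -7 + F + F²)
(f(A, 20) + 359)*(86 + 54) = ((-7 + 20 + 20²) + 359)*(86 + 54) = ((-7 + 20 + 400) + 359)*140 = (413 + 359)*140 = 772*140 = 108080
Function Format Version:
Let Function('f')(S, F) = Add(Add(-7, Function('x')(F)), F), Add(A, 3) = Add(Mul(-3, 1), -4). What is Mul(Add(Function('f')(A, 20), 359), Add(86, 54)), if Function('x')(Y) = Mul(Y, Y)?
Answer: 108080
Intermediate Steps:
Function('x')(Y) = Pow(Y, 2)
A = -10 (A = Add(-3, Add(Mul(-3, 1), -4)) = Add(-3, Add(-3, -4)) = Add(-3, -7) = -10)
Function('f')(S, F) = Add(-7, F, Pow(F, 2)) (Function('f')(S, F) = Add(Add(-7, Pow(F, 2)), F) = Add(-7, F, Pow(F, 2)))
Mul(Add(Function('f')(A, 20), 359), Add(86, 54)) = Mul(Add(Add(-7, 20, Pow(20, 2)), 359), Add(86, 54)) = Mul(Add(Add(-7, 20, 400), 359), 140) = Mul(Add(413, 359), 140) = Mul(772, 140) = 108080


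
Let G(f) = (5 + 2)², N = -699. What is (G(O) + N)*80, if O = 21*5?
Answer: -52000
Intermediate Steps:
O = 105
G(f) = 49 (G(f) = 7² = 49)
(G(O) + N)*80 = (49 - 699)*80 = -650*80 = -52000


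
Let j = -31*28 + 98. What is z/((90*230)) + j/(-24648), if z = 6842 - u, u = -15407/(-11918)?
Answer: 91643834573/253363570200 ≈ 0.36171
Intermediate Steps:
u = 15407/11918 (u = -15407*(-1/11918) = 15407/11918 ≈ 1.2928)
j = -770 (j = -868 + 98 = -770)
z = 81527549/11918 (z = 6842 - 1*15407/11918 = 6842 - 15407/11918 = 81527549/11918 ≈ 6840.7)
z/((90*230)) + j/(-24648) = 81527549/(11918*((90*230))) - 770/(-24648) = (81527549/11918)/20700 - 770*(-1/24648) = (81527549/11918)*(1/20700) + 385/12324 = 81527549/246702600 + 385/12324 = 91643834573/253363570200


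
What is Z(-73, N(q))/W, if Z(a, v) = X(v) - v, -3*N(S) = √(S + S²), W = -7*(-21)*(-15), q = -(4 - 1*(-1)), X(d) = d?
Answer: 0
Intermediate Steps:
q = -5 (q = -(4 + 1) = -1*5 = -5)
W = -2205 (W = 147*(-15) = -2205)
N(S) = -√(S + S²)/3
Z(a, v) = 0 (Z(a, v) = v - v = 0)
Z(-73, N(q))/W = 0/(-2205) = 0*(-1/2205) = 0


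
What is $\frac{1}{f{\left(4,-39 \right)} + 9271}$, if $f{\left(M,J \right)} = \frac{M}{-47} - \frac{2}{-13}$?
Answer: $\frac{611}{5664623} \approx 0.00010786$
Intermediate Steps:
$f{\left(M,J \right)} = \frac{2}{13} - \frac{M}{47}$ ($f{\left(M,J \right)} = M \left(- \frac{1}{47}\right) - - \frac{2}{13} = - \frac{M}{47} + \frac{2}{13} = \frac{2}{13} - \frac{M}{47}$)
$\frac{1}{f{\left(4,-39 \right)} + 9271} = \frac{1}{\left(\frac{2}{13} - \frac{4}{47}\right) + 9271} = \frac{1}{\frac{42}{611} + 9271} = \frac{1}{\frac{5664623}{611}} = \frac{611}{5664623}$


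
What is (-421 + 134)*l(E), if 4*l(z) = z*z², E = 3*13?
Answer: -17024553/4 ≈ -4.2561e+6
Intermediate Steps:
E = 39
l(z) = z³/4 (l(z) = (z*z²)/4 = z³/4)
(-421 + 134)*l(E) = (-421 + 134)*((¼)*39³) = -287*59319/4 = -17024553/4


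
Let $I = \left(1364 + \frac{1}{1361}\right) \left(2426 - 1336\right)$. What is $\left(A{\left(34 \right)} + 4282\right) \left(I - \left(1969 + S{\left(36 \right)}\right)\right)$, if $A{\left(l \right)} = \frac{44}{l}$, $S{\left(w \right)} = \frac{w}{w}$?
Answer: $\frac{147146593188480}{23137} \approx 6.3598 \cdot 10^{9}$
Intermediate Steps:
$S{\left(w \right)} = 1$
$I = \frac{2023481450}{1361}$ ($I = \left(1364 + \frac{1}{1361}\right) 1090 = \frac{1856405}{1361} \cdot 1090 = \frac{2023481450}{1361} \approx 1.4868 \cdot 10^{6}$)
$\left(A{\left(34 \right)} + 4282\right) \left(I - \left(1969 + S{\left(36 \right)}\right)\right) = \left(\frac{44}{34} + 4282\right) \left(\frac{2023481450}{1361} - 1970\right) = \left(44 \cdot \frac{1}{34} + 4282\right) \left(\frac{2023481450}{1361} - 1970\right) = \left(\frac{22}{17} + 4282\right) \left(\frac{2023481450}{1361} - 1970\right) = \frac{72816}{17} \cdot \frac{2020800280}{1361} = \frac{147146593188480}{23137}$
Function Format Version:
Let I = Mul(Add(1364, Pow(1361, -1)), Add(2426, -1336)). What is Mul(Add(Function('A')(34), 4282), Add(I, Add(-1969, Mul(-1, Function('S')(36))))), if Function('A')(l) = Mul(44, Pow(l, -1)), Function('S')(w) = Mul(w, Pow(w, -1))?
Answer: Rational(147146593188480, 23137) ≈ 6.3598e+9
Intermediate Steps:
Function('S')(w) = 1
I = Rational(2023481450, 1361) (I = Mul(Add(1364, Rational(1, 1361)), 1090) = Mul(Rational(1856405, 1361), 1090) = Rational(2023481450, 1361) ≈ 1.4868e+6)
Mul(Add(Function('A')(34), 4282), Add(I, Add(-1969, Mul(-1, Function('S')(36))))) = Mul(Add(Mul(44, Pow(34, -1)), 4282), Add(Rational(2023481450, 1361), Add(-1969, Mul(-1, 1)))) = Mul(Add(Mul(44, Rational(1, 34)), 4282), Add(Rational(2023481450, 1361), Add(-1969, -1))) = Mul(Add(Rational(22, 17), 4282), Add(Rational(2023481450, 1361), -1970)) = Mul(Rational(72816, 17), Rational(2020800280, 1361)) = Rational(147146593188480, 23137)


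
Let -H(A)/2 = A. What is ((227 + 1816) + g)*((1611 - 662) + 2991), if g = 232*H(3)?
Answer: 2564940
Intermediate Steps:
H(A) = -2*A
g = -1392 (g = 232*(-2*3) = 232*(-6) = -1392)
((227 + 1816) + g)*((1611 - 662) + 2991) = ((227 + 1816) - 1392)*((1611 - 662) + 2991) = (2043 - 1392)*(949 + 2991) = 651*3940 = 2564940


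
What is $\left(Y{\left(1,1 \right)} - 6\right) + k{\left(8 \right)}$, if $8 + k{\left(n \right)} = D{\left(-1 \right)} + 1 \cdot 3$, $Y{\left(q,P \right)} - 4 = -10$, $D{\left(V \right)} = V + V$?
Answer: $-19$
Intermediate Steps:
$D{\left(V \right)} = 2 V$
$Y{\left(q,P \right)} = -6$ ($Y{\left(q,P \right)} = 4 - 10 = -6$)
$k{\left(n \right)} = -7$ ($k{\left(n \right)} = -8 + \left(2 \left(-1\right) + 1 \cdot 3\right) = -8 + \left(-2 + 3\right) = -8 + 1 = -7$)
$\left(Y{\left(1,1 \right)} - 6\right) + k{\left(8 \right)} = \left(-6 - 6\right) - 7 = -12 - 7 = -19$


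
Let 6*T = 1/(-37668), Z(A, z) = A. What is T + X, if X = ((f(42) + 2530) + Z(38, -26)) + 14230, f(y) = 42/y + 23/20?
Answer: 18984841501/1130040 ≈ 16800.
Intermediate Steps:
T = -1/226008 (T = (⅙)/(-37668) = (⅙)*(-1/37668) = -1/226008 ≈ -4.4246e-6)
f(y) = 23/20 + 42/y (f(y) = 42/y + 23*(1/20) = 42/y + 23/20 = 23/20 + 42/y)
X = 336003/20 (X = (((23/20 + 42/42) + 2530) + 38) + 14230 = (((23/20 + 42*(1/42)) + 2530) + 38) + 14230 = (((23/20 + 1) + 2530) + 38) + 14230 = ((43/20 + 2530) + 38) + 14230 = (50643/20 + 38) + 14230 = 51403/20 + 14230 = 336003/20 ≈ 16800.)
T + X = -1/226008 + 336003/20 = 18984841501/1130040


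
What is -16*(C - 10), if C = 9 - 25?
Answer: 416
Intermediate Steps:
C = -16
-16*(C - 10) = -16*(-16 - 10) = -16*(-26) = 416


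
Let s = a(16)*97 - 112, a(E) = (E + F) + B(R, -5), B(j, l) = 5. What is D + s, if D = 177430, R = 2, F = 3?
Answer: 179646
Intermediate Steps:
a(E) = 8 + E (a(E) = (E + 3) + 5 = (3 + E) + 5 = 8 + E)
s = 2216 (s = (8 + 16)*97 - 112 = 24*97 - 112 = 2328 - 112 = 2216)
D + s = 177430 + 2216 = 179646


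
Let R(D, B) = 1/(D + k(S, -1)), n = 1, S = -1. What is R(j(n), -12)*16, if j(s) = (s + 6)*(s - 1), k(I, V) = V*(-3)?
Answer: 16/3 ≈ 5.3333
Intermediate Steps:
k(I, V) = -3*V
j(s) = (-1 + s)*(6 + s) (j(s) = (6 + s)*(-1 + s) = (-1 + s)*(6 + s))
R(D, B) = 1/(3 + D) (R(D, B) = 1/(D - 3*(-1)) = 1/(D + 3) = 1/(3 + D))
R(j(n), -12)*16 = 16/(3 + (-6 + 1² + 5*1)) = 16/(3 + (-6 + 1 + 5)) = 16/(3 + 0) = 16/3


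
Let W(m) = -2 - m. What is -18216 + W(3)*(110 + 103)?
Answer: -19281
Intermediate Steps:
-18216 + W(3)*(110 + 103) = -18216 + (-2 - 1*3)*(110 + 103) = -18216 + (-2 - 3)*213 = -18216 - 5*213 = -18216 - 1065 = -19281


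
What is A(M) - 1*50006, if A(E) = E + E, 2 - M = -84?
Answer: -49834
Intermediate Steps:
M = 86 (M = 2 - 1*(-84) = 2 + 84 = 86)
A(E) = 2*E
A(M) - 1*50006 = 2*86 - 1*50006 = 172 - 50006 = -49834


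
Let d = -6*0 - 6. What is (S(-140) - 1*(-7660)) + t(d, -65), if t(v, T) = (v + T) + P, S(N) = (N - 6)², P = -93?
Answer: 28812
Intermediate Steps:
S(N) = (-6 + N)²
d = -6 (d = 0 - 6 = -6)
t(v, T) = -93 + T + v (t(v, T) = (v + T) - 93 = (T + v) - 93 = -93 + T + v)
(S(-140) - 1*(-7660)) + t(d, -65) = ((-6 - 140)² - 1*(-7660)) + (-93 - 65 - 6) = ((-146)² + 7660) - 164 = (21316 + 7660) - 164 = 28976 - 164 = 28812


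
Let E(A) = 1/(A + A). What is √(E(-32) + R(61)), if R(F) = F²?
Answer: √238143/8 ≈ 61.000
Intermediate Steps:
E(A) = 1/(2*A)
√(E(-32) + R(61)) = √((½)/(-32) + 61²) = √((½)*(-1/32) + 3721) = √(-1/64 + 3721) = √(238143/64) = √238143/8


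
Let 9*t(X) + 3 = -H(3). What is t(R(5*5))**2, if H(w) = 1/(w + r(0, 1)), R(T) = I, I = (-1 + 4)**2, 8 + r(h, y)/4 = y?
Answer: 5476/50625 ≈ 0.10817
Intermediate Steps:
r(h, y) = -32 + 4*y
I = 9 (I = 3**2 = 9)
R(T) = 9
H(w) = 1/(-28 + w) (H(w) = 1/(w + (-32 + 4*1)) = 1/(w + (-32 + 4)) = 1/(w - 28) = 1/(-28 + w))
t(X) = -74/225 (t(X) = -1/3 + (-1/(-28 + 3))/9 = -1/3 + (-1/(-25))/9 = -1/3 + (-1*(-1/25))/9 = -1/3 + (1/9)*(1/25) = -1/3 + 1/225 = -74/225)
t(R(5*5))**2 = (-74/225)**2 = 5476/50625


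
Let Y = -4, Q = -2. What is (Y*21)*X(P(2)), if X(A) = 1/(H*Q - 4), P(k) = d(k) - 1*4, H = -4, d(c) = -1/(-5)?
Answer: -21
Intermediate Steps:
d(c) = 1/5 (d(c) = -1*(-1/5) = 1/5)
P(k) = -19/5 (P(k) = 1/5 - 1*4 = 1/5 - 4 = -19/5)
X(A) = 1/4 (X(A) = 1/(-4*(-2) - 4) = 1/(8 - 4) = 1/4)
(Y*21)*X(P(2)) = -4*21*(1/4) = -84*1/4 = -21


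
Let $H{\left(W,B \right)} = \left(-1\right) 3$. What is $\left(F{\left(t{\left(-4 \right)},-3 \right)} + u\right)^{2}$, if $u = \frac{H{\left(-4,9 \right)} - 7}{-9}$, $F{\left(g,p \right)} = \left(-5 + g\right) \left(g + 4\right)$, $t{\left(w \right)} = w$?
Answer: $\frac{100}{81} \approx 1.2346$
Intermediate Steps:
$H{\left(W,B \right)} = -3$
$F{\left(g,p \right)} = \left(-5 + g\right) \left(4 + g\right)$
$u = \frac{10}{9}$ ($u = \frac{-3 - 7}{-9} = \left(-10\right) \left(- \frac{1}{9}\right) = \frac{10}{9} \approx 1.1111$)
$\left(F{\left(t{\left(-4 \right)},-3 \right)} + u\right)^{2} = \left(\left(-20 + \left(-4\right)^{2} - -4\right) + \frac{10}{9}\right)^{2} = \left(\left(-20 + 16 + 4\right) + \frac{10}{9}\right)^{2} = \left(0 + \frac{10}{9}\right)^{2} = \left(\frac{10}{9}\right)^{2} = \frac{100}{81}$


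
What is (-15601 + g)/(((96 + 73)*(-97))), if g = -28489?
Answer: 44090/16393 ≈ 2.6896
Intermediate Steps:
(-15601 + g)/(((96 + 73)*(-97))) = (-15601 - 28489)/(((96 + 73)*(-97))) = -44090/(169*(-97)) = -44090/(-16393) = -44090*(-1/16393) = 44090/16393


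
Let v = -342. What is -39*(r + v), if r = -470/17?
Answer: 245076/17 ≈ 14416.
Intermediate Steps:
r = -470/17 (r = -470*1/17 = -470/17 ≈ -27.647)
-39*(r + v) = -39*(-470/17 - 342) = -39*(-6284/17) = 245076/17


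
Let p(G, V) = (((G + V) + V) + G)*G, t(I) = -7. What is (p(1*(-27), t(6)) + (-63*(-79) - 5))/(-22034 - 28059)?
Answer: -6808/50093 ≈ -0.13591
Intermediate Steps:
p(G, V) = G*(2*G + 2*V) (p(G, V) = ((G + 2*V) + G)*G = (2*G + 2*V)*G = G*(2*G + 2*V))
(p(1*(-27), t(6)) + (-63*(-79) - 5))/(-22034 - 28059) = (2*(1*(-27))*(1*(-27) - 7) + (-63*(-79) - 5))/(-22034 - 28059) = (2*(-27)*(-27 - 7) + (4977 - 5))/(-50093) = (2*(-27)*(-34) + 4972)*(-1/50093) = (1836 + 4972)*(-1/50093) = 6808*(-1/50093) = -6808/50093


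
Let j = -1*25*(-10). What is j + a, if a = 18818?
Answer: 19068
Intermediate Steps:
j = 250 (j = -25*(-10) = 250)
j + a = 250 + 18818 = 19068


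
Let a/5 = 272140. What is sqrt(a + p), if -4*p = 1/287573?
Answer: sqrt(450109928034393627)/575146 ≈ 1166.5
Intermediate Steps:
a = 1360700 (a = 5*272140 = 1360700)
p = -1/1150292 (p = -1/4/287573 = -1/4*1/287573 = -1/1150292 ≈ -8.6934e-7)
sqrt(a + p) = sqrt(1360700 - 1/1150292) = sqrt(1565202324399/1150292) = sqrt(450109928034393627)/575146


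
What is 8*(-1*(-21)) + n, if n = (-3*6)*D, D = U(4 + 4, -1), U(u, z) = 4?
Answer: 96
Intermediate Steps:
D = 4
n = -72 (n = -3*6*4 = -18*4 = -72)
8*(-1*(-21)) + n = 8*(-1*(-21)) - 72 = 8*21 - 72 = 168 - 72 = 96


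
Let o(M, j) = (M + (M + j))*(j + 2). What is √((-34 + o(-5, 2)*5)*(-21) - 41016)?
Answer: I*√36942 ≈ 192.2*I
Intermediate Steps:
o(M, j) = (2 + j)*(j + 2*M) (o(M, j) = (j + 2*M)*(2 + j) = (2 + j)*(j + 2*M))
√((-34 + o(-5, 2)*5)*(-21) - 41016) = √((-34 + (2² + 2*2 + 4*(-5) + 2*(-5)*2)*5)*(-21) - 41016) = √((-34 + (4 + 4 - 20 - 20)*5)*(-21) - 41016) = √((-34 - 32*5)*(-21) - 41016) = √((-34 - 160)*(-21) - 41016) = √(-194*(-21) - 41016) = √(4074 - 41016) = √(-36942) = I*√36942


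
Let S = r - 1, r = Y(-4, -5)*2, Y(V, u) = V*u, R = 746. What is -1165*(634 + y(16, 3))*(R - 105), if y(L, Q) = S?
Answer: -502572845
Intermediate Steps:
r = 40 (r = -4*(-5)*2 = 20*2 = 40)
S = 39 (S = 40 - 1 = 39)
y(L, Q) = 39
-1165*(634 + y(16, 3))*(R - 105) = -1165*(634 + 39)*(746 - 105) = -784045*641 = -1165*431393 = -502572845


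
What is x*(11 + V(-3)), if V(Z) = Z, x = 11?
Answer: 88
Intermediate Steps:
x*(11 + V(-3)) = 11*(11 - 3) = 11*8 = 88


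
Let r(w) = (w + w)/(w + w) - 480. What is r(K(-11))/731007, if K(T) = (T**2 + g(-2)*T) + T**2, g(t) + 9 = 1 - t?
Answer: -479/731007 ≈ -0.00065526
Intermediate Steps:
g(t) = -8 - t (g(t) = -9 + (1 - t) = -8 - t)
K(T) = -6*T + 2*T**2 (K(T) = (T**2 + (-8 - 1*(-2))*T) + T**2 = (T**2 + (-8 + 2)*T) + T**2 = (T**2 - 6*T) + T**2 = -6*T + 2*T**2)
r(w) = -479 (r(w) = (2*w)/((2*w)) - 480 = (2*w)*(1/(2*w)) - 480 = 1 - 480 = -479)
r(K(-11))/731007 = -479/731007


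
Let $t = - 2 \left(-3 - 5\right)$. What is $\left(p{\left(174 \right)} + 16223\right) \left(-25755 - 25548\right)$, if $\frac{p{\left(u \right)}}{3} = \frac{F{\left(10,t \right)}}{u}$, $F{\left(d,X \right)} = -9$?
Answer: $- \frac{48272275275}{58} \approx -8.3228 \cdot 10^{8}$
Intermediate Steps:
$t = 16$ ($t = \left(-2\right) \left(-8\right) = 16$)
$p{\left(u \right)} = - \frac{27}{u}$ ($p{\left(u \right)} = 3 \left(- \frac{9}{u}\right) = - \frac{27}{u}$)
$\left(p{\left(174 \right)} + 16223\right) \left(-25755 - 25548\right) = \left(- \frac{27}{174} + 16223\right) \left(-25755 - 25548\right) = \left(\left(-27\right) \frac{1}{174} + 16223\right) \left(-51303\right) = \left(- \frac{9}{58} + 16223\right) \left(-51303\right) = \frac{940925}{58} \left(-51303\right) = - \frac{48272275275}{58}$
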